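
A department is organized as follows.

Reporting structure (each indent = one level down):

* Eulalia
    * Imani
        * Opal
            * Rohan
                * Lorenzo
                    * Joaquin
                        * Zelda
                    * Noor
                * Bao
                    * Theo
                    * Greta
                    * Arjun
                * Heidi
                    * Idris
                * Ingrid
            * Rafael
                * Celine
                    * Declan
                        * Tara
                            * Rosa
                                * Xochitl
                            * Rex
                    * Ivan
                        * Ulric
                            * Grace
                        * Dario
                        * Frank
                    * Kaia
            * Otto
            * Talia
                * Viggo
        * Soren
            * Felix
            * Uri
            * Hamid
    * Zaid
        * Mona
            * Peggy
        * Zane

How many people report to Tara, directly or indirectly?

3

Tara directly manages Rosa, Rex. Under Rosa: Xochitl (1). Rex has no reports. So Tara's organization is 2 direct reports plus everyone under them: 2 + 1 = 3.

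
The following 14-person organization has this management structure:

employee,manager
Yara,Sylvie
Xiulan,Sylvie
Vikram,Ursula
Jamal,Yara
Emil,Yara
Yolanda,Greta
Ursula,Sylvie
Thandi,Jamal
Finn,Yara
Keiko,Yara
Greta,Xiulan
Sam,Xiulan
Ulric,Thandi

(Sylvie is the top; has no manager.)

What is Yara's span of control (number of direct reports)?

4

Yara directly manages Emil, Finn, Jamal, Keiko. That is 4 direct reports.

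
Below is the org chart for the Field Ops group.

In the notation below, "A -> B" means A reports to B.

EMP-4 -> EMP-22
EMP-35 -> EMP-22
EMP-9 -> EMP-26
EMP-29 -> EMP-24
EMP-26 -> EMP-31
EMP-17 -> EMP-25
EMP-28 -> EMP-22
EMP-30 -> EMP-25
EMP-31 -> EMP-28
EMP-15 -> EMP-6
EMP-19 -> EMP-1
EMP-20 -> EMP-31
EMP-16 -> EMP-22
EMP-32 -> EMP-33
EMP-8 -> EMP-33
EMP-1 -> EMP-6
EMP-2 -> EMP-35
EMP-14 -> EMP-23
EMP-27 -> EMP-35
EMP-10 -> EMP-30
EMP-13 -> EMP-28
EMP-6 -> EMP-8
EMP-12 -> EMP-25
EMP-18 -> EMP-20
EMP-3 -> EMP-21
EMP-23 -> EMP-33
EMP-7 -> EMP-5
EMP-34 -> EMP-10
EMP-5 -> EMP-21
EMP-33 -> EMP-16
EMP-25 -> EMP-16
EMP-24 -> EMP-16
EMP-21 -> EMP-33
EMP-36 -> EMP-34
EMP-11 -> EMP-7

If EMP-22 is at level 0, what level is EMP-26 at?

Chain from EMP-26 up to EMP-22: EMP-26 → EMP-31 → EMP-28 → EMP-22. That is 3 steps up, so EMP-26 is 3 levels below EMP-22.

3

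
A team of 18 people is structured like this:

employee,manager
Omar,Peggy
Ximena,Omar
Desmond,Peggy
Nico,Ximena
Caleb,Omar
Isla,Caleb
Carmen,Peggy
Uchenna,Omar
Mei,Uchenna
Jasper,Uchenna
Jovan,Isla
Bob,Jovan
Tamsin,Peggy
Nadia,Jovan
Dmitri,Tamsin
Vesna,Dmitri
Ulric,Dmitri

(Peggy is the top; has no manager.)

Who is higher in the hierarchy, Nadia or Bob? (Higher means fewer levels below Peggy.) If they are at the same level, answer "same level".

Both Nadia and Bob are 5 levels below Peggy.

same level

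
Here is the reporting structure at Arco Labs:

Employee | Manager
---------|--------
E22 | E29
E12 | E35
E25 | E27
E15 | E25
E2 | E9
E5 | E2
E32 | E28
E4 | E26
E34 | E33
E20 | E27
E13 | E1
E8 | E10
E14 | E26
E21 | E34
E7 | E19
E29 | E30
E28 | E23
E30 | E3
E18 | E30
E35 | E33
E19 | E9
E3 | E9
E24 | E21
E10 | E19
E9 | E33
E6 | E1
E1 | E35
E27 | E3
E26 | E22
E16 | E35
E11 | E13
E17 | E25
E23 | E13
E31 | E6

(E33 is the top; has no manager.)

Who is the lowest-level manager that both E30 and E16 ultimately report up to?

E33

E30's chain of managers is E3, E9, E33. E16's chain of managers is E35, E33. The first manager that appears in both chains is E33.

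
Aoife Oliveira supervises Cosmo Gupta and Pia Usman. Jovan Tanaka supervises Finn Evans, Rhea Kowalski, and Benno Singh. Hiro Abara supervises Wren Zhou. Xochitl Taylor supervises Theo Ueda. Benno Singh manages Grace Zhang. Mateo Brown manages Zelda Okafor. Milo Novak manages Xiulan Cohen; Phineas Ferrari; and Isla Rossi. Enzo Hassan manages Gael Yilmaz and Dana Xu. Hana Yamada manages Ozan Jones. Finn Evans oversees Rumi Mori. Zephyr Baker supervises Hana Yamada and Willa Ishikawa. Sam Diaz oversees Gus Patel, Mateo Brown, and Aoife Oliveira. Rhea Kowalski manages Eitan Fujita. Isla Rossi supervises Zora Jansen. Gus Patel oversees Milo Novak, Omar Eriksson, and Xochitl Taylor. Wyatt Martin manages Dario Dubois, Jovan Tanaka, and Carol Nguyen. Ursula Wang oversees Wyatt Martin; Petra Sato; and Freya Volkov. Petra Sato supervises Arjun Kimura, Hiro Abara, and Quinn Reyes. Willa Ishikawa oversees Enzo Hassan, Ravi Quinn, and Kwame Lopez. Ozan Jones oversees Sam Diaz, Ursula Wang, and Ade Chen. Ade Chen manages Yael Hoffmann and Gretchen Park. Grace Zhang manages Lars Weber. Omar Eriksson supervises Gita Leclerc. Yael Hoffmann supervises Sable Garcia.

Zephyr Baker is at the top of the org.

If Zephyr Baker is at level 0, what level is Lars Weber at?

Chain from Lars Weber up to Zephyr Baker: Lars Weber → Grace Zhang → Benno Singh → Jovan Tanaka → Wyatt Martin → Ursula Wang → Ozan Jones → Hana Yamada → Zephyr Baker. That is 8 steps up, so Lars Weber is 8 levels below Zephyr Baker.

8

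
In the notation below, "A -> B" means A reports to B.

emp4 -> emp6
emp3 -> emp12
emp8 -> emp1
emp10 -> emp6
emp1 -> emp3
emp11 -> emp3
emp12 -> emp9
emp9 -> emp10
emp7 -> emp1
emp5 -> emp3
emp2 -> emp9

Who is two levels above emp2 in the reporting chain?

emp2 reports to emp9, and emp9 reports to emp10. So emp2's skip-level manager is emp10.

emp10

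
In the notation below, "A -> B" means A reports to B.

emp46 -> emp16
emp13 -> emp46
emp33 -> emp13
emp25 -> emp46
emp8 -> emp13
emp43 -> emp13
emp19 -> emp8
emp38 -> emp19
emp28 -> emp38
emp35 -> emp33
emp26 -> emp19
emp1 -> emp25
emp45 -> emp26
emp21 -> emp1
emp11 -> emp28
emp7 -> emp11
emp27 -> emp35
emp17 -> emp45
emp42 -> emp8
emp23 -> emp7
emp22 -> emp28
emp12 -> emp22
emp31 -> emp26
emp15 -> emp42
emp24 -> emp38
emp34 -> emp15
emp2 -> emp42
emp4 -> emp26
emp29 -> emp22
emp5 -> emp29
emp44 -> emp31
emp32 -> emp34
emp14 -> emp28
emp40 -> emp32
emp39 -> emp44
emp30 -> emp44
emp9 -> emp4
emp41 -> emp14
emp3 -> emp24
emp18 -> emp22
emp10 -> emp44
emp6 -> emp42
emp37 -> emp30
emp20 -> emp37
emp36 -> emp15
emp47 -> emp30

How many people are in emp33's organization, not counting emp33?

2

emp33 directly manages emp35. Under emp35: emp27 (1). That's 2 in total.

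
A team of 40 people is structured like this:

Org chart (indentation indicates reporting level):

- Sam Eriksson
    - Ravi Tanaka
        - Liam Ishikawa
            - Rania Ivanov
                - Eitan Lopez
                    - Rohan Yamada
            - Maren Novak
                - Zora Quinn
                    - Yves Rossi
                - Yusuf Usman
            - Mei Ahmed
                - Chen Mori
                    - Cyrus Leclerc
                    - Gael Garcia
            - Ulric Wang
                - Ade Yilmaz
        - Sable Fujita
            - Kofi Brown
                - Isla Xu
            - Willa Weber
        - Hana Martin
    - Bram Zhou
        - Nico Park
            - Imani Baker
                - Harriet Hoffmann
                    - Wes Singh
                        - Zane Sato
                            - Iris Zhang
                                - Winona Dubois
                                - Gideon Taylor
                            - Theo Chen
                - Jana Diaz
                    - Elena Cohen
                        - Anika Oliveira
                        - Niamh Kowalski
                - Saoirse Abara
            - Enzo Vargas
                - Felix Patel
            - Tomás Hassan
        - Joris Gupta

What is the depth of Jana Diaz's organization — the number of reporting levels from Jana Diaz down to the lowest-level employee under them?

2

The longest chain under Jana Diaz runs Jana Diaz → Elena Cohen → Niamh Kowalski, which is 2 levels below Jana Diaz.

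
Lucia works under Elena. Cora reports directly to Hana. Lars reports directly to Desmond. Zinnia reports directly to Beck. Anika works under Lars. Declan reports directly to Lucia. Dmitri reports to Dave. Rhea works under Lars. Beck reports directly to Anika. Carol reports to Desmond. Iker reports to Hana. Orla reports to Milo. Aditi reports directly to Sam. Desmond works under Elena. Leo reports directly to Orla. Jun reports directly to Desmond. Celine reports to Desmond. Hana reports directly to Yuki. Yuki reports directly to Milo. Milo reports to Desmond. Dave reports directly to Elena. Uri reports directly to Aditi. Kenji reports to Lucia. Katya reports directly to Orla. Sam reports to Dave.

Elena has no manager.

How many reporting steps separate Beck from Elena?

4

Chain from Beck up to Elena: Beck → Anika → Lars → Desmond → Elena. That is 4 steps up, so Beck is 4 levels below Elena.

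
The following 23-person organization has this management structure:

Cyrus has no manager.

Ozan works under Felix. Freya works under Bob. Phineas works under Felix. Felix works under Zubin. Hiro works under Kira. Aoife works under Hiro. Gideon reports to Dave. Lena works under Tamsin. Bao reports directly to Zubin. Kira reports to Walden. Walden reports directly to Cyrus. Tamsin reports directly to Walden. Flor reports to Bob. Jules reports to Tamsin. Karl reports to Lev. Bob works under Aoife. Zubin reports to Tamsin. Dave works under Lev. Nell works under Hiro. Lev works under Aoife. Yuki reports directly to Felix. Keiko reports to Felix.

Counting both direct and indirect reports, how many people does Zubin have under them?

6

Zubin directly manages Felix, Bao. Under Felix: Yuki, Keiko, Phineas, Ozan (4). Bao has no reports. So Zubin's organization is 2 direct reports plus everyone under them: 5 + 1 = 6.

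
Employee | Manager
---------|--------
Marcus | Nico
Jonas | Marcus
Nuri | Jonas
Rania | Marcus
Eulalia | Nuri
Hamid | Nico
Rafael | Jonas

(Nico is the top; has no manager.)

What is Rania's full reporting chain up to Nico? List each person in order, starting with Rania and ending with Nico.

Rania reports to Marcus. Marcus reports to Nico. Nico is at the top.

Rania -> Marcus -> Nico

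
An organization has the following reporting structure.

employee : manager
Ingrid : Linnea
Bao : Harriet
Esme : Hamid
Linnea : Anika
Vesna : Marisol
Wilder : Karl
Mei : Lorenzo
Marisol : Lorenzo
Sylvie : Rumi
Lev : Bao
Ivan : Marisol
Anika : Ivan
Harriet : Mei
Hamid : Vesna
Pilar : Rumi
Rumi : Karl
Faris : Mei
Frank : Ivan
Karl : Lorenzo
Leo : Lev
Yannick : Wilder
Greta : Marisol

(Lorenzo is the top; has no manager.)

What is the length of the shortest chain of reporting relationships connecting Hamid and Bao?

Hamid is 3 levels below Lorenzo, and Bao is 3 levels below Lorenzo (their lowest common manager). The shortest path runs up from Hamid to Lorenzo and back down to Bao: 3 + 3 = 6 links.

6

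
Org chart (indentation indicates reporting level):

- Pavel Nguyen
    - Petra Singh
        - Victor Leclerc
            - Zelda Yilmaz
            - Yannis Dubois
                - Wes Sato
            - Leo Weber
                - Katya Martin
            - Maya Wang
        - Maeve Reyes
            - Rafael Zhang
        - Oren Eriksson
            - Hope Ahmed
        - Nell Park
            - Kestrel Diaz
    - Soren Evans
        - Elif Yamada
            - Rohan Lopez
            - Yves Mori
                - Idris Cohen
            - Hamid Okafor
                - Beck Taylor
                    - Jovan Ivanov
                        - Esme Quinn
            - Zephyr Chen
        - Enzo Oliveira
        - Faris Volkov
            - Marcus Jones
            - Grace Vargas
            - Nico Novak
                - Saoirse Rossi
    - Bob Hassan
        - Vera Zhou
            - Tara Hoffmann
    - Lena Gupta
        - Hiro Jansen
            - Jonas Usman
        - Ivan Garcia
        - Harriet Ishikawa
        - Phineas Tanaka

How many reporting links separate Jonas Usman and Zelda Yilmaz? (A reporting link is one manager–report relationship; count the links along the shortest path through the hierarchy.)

Jonas Usman is 3 levels below Pavel Nguyen, and Zelda Yilmaz is 3 levels below Pavel Nguyen (their lowest common manager). The shortest path runs up from Jonas Usman to Pavel Nguyen and back down to Zelda Yilmaz: 3 + 3 = 6 links.

6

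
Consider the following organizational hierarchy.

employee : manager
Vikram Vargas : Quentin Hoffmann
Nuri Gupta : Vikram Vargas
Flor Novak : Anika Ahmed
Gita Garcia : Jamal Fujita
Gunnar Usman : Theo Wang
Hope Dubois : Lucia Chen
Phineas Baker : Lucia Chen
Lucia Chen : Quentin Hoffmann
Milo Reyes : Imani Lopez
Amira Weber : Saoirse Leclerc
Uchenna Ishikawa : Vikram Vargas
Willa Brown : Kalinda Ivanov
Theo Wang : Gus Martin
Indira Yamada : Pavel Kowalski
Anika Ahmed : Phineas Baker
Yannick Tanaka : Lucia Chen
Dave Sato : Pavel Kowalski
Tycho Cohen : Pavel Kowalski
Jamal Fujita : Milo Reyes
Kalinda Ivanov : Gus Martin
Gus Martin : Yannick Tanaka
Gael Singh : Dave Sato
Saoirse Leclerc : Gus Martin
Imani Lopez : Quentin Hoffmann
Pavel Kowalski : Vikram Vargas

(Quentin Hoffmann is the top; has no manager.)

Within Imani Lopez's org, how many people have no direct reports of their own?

1

The only person in Imani Lopez's organization with no one reporting to them is Gita Garcia. That is 1.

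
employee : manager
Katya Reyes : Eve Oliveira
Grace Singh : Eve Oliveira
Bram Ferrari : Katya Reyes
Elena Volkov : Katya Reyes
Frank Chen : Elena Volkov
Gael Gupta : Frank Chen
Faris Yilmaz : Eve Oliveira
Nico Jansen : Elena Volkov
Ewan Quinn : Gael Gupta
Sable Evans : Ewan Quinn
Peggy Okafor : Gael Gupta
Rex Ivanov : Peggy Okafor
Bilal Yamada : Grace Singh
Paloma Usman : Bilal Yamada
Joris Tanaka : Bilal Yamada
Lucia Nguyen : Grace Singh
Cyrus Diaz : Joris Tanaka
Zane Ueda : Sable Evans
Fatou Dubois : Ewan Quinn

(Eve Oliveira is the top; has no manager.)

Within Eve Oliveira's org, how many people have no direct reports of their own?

9

The people in Eve Oliveira's organization with no one reporting to them are Faris Yilmaz, Lucia Nguyen, Cyrus Diaz, Paloma Usman, Nico Jansen, Rex Ivanov, Fatou Dubois, Zane Ueda, Bram Ferrari. That is 9.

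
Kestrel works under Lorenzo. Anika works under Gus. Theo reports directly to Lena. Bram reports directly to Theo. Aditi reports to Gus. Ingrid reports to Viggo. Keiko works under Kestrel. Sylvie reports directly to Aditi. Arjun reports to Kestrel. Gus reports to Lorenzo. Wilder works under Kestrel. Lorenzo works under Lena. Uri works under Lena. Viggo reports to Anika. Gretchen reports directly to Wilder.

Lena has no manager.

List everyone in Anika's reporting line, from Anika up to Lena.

Anika reports to Gus. Gus reports to Lorenzo. Lorenzo reports to Lena. Lena is at the top.

Anika -> Gus -> Lorenzo -> Lena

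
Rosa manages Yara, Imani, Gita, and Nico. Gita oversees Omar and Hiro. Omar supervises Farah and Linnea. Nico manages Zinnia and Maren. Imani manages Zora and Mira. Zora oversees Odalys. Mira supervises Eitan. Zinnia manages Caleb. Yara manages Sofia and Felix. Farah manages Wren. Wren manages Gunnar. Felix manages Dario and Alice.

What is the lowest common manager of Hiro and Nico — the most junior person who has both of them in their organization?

Rosa

Hiro's chain of managers is Gita, Rosa. Nico's chain of managers is Rosa. The first manager that appears in both chains is Rosa.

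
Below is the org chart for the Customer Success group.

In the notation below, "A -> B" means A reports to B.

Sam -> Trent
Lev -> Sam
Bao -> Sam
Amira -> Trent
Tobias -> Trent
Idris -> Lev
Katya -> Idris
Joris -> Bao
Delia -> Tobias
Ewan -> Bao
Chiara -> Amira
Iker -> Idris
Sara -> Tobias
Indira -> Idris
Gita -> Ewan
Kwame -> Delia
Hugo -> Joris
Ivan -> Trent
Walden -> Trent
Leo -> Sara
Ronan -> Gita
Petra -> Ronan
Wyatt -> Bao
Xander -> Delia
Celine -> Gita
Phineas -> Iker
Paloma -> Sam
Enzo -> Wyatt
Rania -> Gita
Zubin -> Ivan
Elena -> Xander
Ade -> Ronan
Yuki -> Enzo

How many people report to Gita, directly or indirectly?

Gita directly manages Ronan, Celine, Rania. Under Ronan: Ade, Petra (2). Celine has no reports. Rania has no reports. So Gita's organization is 3 direct reports plus everyone under them: 3 + 1 + 1 = 5.

5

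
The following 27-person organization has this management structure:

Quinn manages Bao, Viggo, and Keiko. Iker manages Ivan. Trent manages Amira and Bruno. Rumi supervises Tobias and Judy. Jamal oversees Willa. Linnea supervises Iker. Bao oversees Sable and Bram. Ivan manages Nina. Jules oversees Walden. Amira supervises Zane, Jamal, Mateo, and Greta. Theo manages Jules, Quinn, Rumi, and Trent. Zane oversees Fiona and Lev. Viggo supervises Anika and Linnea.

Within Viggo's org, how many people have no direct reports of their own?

2

The people in Viggo's organization with no one reporting to them are Nina, Anika. That is 2.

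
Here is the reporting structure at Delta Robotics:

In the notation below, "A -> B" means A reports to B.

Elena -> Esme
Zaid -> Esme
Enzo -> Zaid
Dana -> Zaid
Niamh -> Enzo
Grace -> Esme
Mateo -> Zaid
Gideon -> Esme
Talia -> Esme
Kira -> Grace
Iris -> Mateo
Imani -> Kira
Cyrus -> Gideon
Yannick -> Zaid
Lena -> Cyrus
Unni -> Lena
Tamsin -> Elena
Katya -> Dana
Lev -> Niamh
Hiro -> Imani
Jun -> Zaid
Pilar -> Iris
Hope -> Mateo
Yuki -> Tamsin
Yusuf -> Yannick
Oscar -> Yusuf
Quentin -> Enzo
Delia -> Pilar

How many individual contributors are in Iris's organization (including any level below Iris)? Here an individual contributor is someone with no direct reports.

The only person in Iris's organization with no one reporting to them is Delia. That is 1.

1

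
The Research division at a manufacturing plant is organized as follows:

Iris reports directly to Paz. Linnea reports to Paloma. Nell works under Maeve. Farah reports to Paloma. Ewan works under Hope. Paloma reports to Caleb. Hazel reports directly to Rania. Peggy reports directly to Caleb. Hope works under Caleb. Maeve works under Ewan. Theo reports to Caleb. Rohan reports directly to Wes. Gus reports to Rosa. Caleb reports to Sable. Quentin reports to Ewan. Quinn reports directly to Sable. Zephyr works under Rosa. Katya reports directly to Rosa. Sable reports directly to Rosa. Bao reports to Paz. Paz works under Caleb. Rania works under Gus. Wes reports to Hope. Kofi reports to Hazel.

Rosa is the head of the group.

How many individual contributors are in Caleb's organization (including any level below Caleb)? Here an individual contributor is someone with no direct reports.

9

The people in Caleb's organization with no one reporting to them are Peggy, Theo, Farah, Linnea, Bao, Iris, Rohan, Quentin, Nell. That is 9.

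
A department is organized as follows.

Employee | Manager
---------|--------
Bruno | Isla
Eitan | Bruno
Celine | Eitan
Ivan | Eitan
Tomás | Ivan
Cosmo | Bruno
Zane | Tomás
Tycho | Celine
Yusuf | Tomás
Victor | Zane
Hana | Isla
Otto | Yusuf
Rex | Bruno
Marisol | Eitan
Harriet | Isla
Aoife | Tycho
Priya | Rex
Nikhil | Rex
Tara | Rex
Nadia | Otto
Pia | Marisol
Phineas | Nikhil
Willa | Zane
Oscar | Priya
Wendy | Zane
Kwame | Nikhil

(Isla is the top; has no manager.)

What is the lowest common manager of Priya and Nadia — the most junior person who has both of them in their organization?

Priya's chain of managers is Rex, Bruno, Isla. Nadia's chain of managers is Otto, Yusuf, Tomás, Ivan, Eitan, Bruno, Isla. The first manager that appears in both chains is Bruno.

Bruno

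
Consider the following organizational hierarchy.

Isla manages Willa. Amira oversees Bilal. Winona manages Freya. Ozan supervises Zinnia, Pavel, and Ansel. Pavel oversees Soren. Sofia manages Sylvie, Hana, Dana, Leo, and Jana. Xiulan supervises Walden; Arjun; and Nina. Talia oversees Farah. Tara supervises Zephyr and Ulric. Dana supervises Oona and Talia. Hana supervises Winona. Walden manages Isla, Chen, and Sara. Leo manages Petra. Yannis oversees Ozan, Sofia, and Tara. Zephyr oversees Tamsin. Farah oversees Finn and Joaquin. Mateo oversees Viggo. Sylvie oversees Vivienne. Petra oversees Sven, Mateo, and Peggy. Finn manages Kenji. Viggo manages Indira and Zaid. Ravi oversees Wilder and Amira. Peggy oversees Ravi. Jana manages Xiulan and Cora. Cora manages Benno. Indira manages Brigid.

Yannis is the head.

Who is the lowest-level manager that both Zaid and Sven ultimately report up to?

Petra

Zaid's chain of managers is Viggo, Mateo, Petra, Leo, Sofia, Yannis. Sven's chain of managers is Petra, Leo, Sofia, Yannis. The first manager that appears in both chains is Petra.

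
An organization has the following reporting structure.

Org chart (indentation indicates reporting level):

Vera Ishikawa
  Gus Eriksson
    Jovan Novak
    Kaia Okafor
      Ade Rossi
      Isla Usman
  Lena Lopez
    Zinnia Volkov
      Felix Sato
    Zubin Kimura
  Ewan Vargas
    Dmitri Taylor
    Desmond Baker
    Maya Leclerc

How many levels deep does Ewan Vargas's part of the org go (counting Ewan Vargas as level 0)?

The longest chain under Ewan Vargas runs Ewan Vargas → Maya Leclerc, which is 1 level below Ewan Vargas.

1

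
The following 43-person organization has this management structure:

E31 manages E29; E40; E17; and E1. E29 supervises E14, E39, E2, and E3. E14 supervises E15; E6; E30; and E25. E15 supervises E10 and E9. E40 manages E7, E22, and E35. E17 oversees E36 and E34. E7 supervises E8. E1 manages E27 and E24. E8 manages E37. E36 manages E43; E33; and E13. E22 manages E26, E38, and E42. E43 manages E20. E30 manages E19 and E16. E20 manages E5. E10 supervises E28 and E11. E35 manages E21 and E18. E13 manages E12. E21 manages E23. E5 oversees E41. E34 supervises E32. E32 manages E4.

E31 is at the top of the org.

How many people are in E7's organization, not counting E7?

E7 directly manages E8. Under E8: E37 (1). That's 2 in total.

2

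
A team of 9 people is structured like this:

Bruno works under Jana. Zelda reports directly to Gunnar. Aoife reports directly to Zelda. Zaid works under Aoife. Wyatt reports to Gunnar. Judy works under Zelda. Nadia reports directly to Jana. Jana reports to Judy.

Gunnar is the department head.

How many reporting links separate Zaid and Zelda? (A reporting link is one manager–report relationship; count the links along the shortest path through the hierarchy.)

Zaid is in Zelda's organization: the chain from Zaid up to Zelda is Zaid → Aoife → Zelda, which is 2 links.

2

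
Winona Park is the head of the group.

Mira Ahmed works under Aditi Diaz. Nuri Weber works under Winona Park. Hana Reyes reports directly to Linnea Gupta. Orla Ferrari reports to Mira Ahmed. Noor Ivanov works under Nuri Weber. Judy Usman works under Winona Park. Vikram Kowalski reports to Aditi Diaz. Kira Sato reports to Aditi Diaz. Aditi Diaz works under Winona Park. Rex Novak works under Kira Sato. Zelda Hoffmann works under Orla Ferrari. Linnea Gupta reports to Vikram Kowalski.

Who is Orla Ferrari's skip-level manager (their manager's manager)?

Aditi Diaz

Orla Ferrari reports to Mira Ahmed, and Mira Ahmed reports to Aditi Diaz. So Orla Ferrari's skip-level manager is Aditi Diaz.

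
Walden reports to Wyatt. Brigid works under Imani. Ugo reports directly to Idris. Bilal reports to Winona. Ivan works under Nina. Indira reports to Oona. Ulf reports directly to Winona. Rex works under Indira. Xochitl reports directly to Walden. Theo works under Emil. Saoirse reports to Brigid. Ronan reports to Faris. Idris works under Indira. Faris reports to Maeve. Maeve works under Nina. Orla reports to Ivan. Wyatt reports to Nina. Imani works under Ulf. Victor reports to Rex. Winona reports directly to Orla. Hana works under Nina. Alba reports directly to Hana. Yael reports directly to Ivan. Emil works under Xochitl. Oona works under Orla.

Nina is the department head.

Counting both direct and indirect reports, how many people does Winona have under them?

5

Winona directly manages Bilal, Ulf. Bilal has no reports. Under Ulf: Imani, Brigid, Saoirse (3). So Winona's organization is 2 direct reports plus everyone under them: 1 + 4 = 5.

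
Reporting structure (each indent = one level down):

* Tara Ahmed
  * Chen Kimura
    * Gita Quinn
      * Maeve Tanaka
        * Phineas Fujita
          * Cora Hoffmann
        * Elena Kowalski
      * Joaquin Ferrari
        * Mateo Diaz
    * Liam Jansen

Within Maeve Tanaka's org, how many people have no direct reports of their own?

2

The people in Maeve Tanaka's organization with no one reporting to them are Elena Kowalski, Cora Hoffmann. That is 2.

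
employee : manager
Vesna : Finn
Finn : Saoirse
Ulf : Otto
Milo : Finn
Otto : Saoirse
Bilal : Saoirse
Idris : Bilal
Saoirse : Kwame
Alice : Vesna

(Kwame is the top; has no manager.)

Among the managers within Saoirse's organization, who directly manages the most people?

Direct-report counts within Saoirse's organization: Saoirse has 3; Bilal has 1; Finn has 2; Vesna has 1; Otto has 1. The largest is 3, held by Saoirse.

Saoirse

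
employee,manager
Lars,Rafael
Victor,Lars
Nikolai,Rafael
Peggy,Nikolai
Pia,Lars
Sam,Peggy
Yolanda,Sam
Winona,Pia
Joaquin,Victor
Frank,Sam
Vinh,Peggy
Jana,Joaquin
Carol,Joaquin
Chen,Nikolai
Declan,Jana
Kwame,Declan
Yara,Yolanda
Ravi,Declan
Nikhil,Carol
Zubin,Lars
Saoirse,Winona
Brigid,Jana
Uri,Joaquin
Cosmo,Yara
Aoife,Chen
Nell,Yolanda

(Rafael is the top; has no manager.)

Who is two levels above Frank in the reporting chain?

Frank reports to Sam, and Sam reports to Peggy. So Frank's skip-level manager is Peggy.

Peggy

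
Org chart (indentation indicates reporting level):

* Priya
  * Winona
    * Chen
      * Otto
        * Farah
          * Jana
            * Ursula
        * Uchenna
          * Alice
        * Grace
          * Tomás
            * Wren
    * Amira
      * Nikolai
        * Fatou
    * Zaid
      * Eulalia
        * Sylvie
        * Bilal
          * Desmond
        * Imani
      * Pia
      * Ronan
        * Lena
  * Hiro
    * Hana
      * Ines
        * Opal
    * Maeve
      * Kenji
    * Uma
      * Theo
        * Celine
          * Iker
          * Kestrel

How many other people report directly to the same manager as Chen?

Chen reports to Winona. Winona's other direct reports are Amira, Zaid — 2 peers.

2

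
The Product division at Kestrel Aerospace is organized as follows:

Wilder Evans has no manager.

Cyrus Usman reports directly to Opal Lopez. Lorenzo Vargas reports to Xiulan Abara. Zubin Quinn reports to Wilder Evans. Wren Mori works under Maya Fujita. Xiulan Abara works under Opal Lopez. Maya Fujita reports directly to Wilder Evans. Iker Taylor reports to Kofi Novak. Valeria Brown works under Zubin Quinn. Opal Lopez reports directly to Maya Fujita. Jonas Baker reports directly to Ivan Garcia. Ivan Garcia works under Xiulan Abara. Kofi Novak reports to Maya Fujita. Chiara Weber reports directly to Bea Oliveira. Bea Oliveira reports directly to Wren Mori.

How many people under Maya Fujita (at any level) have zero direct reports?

The people in Maya Fujita's organization with no one reporting to them are Iker Taylor, Chiara Weber, Cyrus Usman, Lorenzo Vargas, Jonas Baker. That is 5.

5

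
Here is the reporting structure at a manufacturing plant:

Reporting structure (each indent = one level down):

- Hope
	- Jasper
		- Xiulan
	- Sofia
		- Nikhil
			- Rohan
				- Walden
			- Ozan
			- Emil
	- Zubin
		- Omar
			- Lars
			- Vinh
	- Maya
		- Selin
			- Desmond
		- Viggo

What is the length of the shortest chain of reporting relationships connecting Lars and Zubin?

2

Lars is in Zubin's organization: the chain from Lars up to Zubin is Lars → Omar → Zubin, which is 2 links.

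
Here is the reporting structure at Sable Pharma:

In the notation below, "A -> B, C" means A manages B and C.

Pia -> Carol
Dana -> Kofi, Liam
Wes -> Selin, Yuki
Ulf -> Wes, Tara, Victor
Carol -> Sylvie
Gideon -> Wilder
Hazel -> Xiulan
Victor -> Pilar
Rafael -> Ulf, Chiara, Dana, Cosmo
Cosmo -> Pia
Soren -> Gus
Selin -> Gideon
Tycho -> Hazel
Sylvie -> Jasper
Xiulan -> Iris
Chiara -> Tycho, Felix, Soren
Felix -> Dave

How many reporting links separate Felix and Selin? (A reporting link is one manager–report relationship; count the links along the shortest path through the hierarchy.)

Felix is 2 levels below Rafael, and Selin is 3 levels below Rafael (their lowest common manager). The shortest path runs up from Felix to Rafael and back down to Selin: 2 + 3 = 5 links.

5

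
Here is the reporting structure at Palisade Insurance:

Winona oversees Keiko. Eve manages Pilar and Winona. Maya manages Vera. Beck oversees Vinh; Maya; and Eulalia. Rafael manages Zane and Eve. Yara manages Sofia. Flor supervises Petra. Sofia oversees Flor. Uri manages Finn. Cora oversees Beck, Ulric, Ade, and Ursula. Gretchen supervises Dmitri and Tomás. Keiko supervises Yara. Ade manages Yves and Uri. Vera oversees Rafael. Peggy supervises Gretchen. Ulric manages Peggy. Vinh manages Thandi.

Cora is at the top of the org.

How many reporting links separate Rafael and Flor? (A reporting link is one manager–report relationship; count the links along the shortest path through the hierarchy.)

6

Flor is in Rafael's organization: the chain from Flor up to Rafael is Flor → Sofia → Yara → Keiko → Winona → Eve → Rafael, which is 6 links.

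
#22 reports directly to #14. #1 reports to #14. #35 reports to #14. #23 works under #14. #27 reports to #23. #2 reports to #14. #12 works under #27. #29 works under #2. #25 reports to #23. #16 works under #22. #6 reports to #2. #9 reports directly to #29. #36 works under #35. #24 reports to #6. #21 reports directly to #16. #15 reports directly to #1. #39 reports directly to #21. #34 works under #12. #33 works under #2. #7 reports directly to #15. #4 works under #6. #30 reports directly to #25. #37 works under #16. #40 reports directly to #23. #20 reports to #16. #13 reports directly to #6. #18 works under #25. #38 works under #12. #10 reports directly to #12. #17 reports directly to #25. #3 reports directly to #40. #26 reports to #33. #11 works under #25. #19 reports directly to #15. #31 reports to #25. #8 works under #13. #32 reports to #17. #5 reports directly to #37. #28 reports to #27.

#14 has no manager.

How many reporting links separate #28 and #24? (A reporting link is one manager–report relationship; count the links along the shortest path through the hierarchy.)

#28 is 3 levels below #14, and #24 is 3 levels below #14 (their lowest common manager). The shortest path runs up from #28 to #14 and back down to #24: 3 + 3 = 6 links.

6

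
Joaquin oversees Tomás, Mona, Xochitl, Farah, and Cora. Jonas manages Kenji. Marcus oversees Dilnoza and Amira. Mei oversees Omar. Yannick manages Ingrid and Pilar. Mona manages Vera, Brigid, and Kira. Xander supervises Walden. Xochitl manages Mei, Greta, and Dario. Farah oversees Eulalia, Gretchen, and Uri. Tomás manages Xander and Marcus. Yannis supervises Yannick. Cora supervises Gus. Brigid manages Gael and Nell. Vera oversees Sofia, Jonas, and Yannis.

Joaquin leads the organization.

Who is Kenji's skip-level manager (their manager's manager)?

Kenji reports to Jonas, and Jonas reports to Vera. So Kenji's skip-level manager is Vera.

Vera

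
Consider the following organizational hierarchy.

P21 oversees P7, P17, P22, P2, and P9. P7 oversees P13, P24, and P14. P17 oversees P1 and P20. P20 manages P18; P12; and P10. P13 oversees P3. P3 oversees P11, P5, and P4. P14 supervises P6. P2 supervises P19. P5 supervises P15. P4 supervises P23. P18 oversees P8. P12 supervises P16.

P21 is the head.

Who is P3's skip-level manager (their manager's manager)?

P3 reports to P13, and P13 reports to P7. So P3's skip-level manager is P7.

P7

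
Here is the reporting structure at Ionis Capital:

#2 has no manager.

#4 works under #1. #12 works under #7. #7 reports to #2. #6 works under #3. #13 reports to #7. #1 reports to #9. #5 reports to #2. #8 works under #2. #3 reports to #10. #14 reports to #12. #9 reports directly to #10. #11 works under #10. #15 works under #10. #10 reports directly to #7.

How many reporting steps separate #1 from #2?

Chain from #1 up to #2: #1 → #9 → #10 → #7 → #2. That is 4 steps up, so #1 is 4 levels below #2.

4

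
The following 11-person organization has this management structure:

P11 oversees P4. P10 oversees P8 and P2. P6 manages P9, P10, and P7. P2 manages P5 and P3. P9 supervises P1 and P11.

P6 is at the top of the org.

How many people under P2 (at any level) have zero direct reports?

The people in P2's organization with no one reporting to them are P3, P5. That is 2.

2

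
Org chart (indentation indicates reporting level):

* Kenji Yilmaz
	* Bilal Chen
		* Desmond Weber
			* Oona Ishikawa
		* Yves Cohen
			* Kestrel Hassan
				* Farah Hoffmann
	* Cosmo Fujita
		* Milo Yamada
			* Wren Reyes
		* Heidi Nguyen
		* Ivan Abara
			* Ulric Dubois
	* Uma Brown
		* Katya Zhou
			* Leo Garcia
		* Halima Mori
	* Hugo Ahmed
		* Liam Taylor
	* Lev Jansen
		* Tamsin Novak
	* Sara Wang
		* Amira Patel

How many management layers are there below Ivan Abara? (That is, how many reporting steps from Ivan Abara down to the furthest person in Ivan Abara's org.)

The longest chain under Ivan Abara runs Ivan Abara → Ulric Dubois, which is 1 level below Ivan Abara.

1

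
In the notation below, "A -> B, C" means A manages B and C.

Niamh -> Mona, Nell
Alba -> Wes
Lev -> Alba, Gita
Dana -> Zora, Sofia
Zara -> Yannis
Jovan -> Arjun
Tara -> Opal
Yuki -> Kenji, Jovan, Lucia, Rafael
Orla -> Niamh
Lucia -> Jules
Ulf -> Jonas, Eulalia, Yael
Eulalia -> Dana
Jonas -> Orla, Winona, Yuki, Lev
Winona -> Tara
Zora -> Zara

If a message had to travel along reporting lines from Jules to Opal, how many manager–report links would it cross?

6

Jules is 3 levels below Jonas, and Opal is 3 levels below Jonas (their lowest common manager). The shortest path runs up from Jules to Jonas and back down to Opal: 3 + 3 = 6 links.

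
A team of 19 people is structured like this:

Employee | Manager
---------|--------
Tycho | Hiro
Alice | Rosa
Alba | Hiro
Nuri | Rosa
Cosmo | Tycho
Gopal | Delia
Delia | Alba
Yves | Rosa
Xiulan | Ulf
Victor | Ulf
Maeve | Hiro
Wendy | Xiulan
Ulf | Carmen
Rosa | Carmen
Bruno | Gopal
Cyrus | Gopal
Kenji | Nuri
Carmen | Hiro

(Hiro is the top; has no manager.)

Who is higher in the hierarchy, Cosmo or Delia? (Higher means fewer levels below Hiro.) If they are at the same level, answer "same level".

same level

Both Cosmo and Delia are 2 levels below Hiro.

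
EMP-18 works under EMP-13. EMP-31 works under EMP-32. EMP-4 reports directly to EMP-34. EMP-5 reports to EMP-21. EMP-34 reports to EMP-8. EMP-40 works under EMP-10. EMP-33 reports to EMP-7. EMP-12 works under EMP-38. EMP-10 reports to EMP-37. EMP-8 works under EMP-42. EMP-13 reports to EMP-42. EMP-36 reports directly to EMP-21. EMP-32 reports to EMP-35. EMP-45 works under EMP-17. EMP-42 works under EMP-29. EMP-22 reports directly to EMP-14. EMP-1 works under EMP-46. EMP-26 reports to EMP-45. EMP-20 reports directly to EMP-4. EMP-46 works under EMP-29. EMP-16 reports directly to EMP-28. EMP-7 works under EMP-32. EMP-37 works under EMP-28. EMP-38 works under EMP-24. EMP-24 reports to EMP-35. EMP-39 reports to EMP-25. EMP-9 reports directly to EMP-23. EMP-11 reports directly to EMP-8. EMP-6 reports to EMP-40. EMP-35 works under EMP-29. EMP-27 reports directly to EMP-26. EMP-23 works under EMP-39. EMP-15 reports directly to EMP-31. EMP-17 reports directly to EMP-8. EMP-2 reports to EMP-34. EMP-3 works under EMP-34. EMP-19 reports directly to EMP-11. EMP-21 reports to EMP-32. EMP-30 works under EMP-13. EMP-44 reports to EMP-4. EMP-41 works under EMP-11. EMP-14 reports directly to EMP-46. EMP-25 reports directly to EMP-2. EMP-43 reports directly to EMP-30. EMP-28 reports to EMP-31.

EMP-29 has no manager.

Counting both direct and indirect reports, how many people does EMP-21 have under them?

2

EMP-21 directly manages EMP-5, EMP-36. EMP-5 has no reports. EMP-36 has no reports. So EMP-21's organization is 2 direct reports plus everyone under them: 1 + 1 = 2.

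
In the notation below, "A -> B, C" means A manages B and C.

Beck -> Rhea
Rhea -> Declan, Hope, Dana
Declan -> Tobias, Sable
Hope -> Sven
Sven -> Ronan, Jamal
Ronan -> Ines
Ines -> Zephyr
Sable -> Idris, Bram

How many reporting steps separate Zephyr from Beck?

Chain from Zephyr up to Beck: Zephyr → Ines → Ronan → Sven → Hope → Rhea → Beck. That is 6 steps up, so Zephyr is 6 levels below Beck.

6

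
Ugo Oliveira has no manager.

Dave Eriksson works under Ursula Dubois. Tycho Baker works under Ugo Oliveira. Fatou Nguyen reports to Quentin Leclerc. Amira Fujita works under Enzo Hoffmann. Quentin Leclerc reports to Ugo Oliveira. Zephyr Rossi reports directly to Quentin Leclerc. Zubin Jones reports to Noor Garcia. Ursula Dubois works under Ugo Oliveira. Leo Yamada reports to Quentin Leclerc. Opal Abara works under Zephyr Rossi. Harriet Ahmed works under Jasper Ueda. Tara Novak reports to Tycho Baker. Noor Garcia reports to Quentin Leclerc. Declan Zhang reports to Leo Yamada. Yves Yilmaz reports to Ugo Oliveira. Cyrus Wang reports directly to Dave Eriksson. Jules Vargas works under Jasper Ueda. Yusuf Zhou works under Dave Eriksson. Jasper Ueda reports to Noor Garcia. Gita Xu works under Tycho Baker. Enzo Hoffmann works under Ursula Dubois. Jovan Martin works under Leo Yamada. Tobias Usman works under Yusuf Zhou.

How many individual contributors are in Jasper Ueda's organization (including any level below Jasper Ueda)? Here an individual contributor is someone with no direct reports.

The people in Jasper Ueda's organization with no one reporting to them are Jules Vargas, Harriet Ahmed. That is 2.

2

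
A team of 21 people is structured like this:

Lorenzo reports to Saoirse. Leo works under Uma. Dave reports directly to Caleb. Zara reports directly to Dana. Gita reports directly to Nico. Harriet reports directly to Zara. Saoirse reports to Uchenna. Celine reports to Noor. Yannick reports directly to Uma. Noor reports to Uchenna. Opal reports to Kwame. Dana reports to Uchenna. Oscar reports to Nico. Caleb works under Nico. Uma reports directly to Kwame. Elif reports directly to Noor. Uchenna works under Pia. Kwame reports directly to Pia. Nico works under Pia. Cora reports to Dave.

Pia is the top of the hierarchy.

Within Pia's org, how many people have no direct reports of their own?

The people in Pia's organization with no one reporting to them are Opal, Yannick, Leo, Harriet, Lorenzo, Celine, Elif, Oscar, Gita, Cora. That is 10.

10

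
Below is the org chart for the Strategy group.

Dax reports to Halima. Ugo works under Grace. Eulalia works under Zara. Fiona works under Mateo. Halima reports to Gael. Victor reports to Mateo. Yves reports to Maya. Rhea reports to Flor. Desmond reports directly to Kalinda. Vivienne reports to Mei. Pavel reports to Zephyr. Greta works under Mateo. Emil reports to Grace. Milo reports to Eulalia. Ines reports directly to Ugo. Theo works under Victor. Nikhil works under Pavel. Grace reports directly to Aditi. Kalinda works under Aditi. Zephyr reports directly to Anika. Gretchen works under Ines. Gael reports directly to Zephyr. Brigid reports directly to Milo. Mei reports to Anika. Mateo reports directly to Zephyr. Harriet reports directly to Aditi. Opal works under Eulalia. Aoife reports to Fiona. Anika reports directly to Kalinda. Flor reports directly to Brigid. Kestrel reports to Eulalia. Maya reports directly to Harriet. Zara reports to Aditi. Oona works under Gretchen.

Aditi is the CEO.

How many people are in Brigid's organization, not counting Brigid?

Brigid directly manages Flor. Under Flor: Rhea (1). That's 2 in total.

2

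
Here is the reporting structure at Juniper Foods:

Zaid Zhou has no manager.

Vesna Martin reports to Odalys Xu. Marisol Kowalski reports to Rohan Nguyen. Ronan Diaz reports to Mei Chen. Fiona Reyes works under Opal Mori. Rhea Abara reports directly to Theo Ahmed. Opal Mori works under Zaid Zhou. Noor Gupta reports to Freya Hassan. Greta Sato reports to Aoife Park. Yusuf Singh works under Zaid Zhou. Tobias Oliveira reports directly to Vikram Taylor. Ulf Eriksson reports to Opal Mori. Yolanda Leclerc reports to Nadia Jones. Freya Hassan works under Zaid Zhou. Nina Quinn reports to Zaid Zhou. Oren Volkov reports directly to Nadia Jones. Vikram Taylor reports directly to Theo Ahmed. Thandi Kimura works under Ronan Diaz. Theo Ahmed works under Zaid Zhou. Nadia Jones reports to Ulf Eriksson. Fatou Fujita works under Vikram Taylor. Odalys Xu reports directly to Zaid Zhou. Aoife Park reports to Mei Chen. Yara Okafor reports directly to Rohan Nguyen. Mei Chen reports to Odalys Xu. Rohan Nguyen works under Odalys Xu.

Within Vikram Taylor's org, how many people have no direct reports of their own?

The people in Vikram Taylor's organization with no one reporting to them are Fatou Fujita, Tobias Oliveira. That is 2.

2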